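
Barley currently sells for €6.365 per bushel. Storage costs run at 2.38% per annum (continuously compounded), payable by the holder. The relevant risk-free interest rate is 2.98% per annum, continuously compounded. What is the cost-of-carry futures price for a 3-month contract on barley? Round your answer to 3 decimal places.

Net carry = r + u − y = 0.0298 + 0.0238 − 0.0000 = 0.0536
F = S·e^((r+u−y)T) = 6.365 · e^(0.0536 × 3/12) = 6.365 · e^0.013400
= 6.365 × 1.013490 = €6.451 per bushel

€6.451 per bushel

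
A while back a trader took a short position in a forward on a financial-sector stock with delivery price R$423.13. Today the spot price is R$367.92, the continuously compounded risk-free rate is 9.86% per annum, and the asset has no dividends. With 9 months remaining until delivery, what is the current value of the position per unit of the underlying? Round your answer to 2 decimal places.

Current fair forward for the remaining 9 months: F = S·e^(r·T), r = 0.0986
F = 367.92 · e^(0.0986 × 9/12) = 367.92 × 1.076753 = 396.1590
Value of long forward = (F − K)·e^(−rT) = (396.1590 − 423.13) · e^(−0.0986·9/12)
= -26.9710 × 0.928718 = -25.05
Short position value = −(long value) = R$25.05

R$25.05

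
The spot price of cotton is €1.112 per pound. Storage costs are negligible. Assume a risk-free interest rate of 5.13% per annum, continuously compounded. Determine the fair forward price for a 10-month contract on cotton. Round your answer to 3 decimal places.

€1.161 per pound

F = S·e^(rT) = 1.112 · e^(0.0513 × 10/12) = 1.112 · e^0.042750
= 1.112 × 1.043677 = €1.161 per pound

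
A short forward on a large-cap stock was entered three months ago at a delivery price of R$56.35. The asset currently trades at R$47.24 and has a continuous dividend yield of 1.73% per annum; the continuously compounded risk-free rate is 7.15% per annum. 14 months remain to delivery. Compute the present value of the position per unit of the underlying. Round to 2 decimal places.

R$5.54

Current fair forward for the remaining 14 months: F = S·e^((r − q)·T), (r − q) = 0.0715 − 0.0173 = 0.0542
F = 47.24 · e^(0.0542 × 14/12) = 47.24 × 1.065275 = 50.3236
Value of long forward = (F − K)·e^(−rT) = (50.3236 − 56.35) · e^(−0.0715·14/12)
= -6.0264 × 0.919968 = -5.54
Short position value = −(long value) = R$5.54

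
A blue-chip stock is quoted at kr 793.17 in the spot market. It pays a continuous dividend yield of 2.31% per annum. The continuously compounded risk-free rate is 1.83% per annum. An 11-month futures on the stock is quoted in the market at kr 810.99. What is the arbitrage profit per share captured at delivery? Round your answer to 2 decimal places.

kr 21.30 per share

Fair futures: F* = S·e^(carry·T), with carry = (r − q) = 0.0183 − 0.0231 = -0.0048
F* = 793.17 · e^(-0.0048 × 11/12) = 793.17 · e^-0.004400 = 793.17 × 0.995610 = kr 789.6880
Market kr 810.99 > fair kr 789.6880: forward overpriced → cash-and-carry (buy spot, short the forward).
At maturity, profit = |F_mkt − F*| = |810.99 − 789.6880| = kr 21.30 per share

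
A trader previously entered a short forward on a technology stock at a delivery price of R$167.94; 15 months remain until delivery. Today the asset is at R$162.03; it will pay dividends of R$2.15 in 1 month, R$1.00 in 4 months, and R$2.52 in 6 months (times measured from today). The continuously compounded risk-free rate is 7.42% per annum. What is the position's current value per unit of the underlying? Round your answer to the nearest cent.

PV(remaining dividends) I = 2.15·e^(−0.0742·1/12) + 1.00·e^(−0.0742·4/12) + 2.52·e^(−0.0742·6/12) = 5.5405
Current forward F = (S − I)·e^(rT) = (162.03 − 5.5405)·e^(0.0742·15/12) = 156.4895 × 1.097187 = 171.6982
Value (long) = (F − K)·e^(−rT) = (171.6982 − 167.94) × 0.911421 = 3.4253
Short position value = −(long value) = -R$3.43

-R$3.43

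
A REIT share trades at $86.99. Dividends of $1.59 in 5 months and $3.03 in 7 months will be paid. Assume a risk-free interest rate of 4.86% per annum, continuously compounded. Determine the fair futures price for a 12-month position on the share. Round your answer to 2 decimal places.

PV(dividends) I = 1.59·e^(−0.0486·5/12) + 3.03·e^(−0.0486·7/12)
I = 1.5581 + 2.9453 = 4.5034
F = (S − I)·e^(rT) = (86.99 − 4.5034) · e^(0.0486·12/12)
= 82.4866 · e^0.048600 = 82.4866 × 1.049800 = $86.59

$86.59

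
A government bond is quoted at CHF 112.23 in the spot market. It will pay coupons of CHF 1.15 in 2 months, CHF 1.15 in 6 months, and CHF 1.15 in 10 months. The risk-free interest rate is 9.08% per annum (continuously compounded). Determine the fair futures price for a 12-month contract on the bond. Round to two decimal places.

PV(coupons) I = 1.15·e^(−0.0908·2/12) + 1.15·e^(−0.0908·6/12) + 1.15·e^(−0.0908·10/12)
I = 1.1327 + 1.0990 + 1.0662 = 3.2979
F = (S − I)·e^(rT) = (112.23 − 3.2979) · e^(0.0908·12/12)
= 108.9321 · e^0.090800 = 108.9321 × 1.095050 = CHF 119.29

CHF 119.29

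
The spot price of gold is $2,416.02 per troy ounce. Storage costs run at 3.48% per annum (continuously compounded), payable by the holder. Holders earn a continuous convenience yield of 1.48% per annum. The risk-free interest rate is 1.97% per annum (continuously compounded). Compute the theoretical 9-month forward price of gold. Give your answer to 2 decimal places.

Net carry = r + u − y = 0.0197 + 0.0348 − 0.0148 = 0.0397
F = S·e^((r+u−y)T) = 2416.02 · e^(0.0397 × 9/12) = 2416.02 · e^0.02977500
= 2416.02 × 1.03022271 = $2,489.04 per troy ounce

$2,489.04 per troy ounce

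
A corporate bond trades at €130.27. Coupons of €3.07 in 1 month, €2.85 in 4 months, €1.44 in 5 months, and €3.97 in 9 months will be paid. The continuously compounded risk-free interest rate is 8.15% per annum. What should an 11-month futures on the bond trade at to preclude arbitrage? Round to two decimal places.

€128.58

PV(coupons) I = 3.07·e^(−0.0815·1/12) + 2.85·e^(−0.0815·4/12) + 1.44·e^(−0.0815·5/12) + 3.97·e^(−0.0815·9/12)
I = 3.0492 + 2.7736 + 1.3919 + 3.7346 = 10.9493
F = (S − I)·e^(rT) = (130.27 − 10.9493) · e^(0.0815·11/12)
= 119.3207 · e^0.074708 = 119.3207 × 1.077569 = €128.58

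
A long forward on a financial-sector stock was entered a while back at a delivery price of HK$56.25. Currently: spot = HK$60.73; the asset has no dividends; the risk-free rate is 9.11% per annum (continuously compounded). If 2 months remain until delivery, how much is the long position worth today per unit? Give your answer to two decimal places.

HK$5.33

Current fair forward for the remaining 2 months: F = S·e^(r·T), r = 0.0911
F = 60.73 · e^(0.0911 × 2/12) = 60.73 × 1.015299 = 61.6591
Value of long forward = (F − K)·e^(−rT) = (61.6591 − 56.25) · e^(−0.0911·2/12)
= 5.4091 × 0.984931 = 5.33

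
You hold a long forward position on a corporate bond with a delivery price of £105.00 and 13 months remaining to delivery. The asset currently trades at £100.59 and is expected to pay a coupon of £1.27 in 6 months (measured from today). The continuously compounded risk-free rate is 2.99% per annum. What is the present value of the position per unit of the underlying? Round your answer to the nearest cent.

PV(remaining coupons) I = 1.27·e^(−0.0299·6/12) = 1.2512
Current forward F = (S − I)·e^(rT) = (100.59 − 1.2512)·e^(0.0299·13/12) = 99.3388 × 1.032922 = 102.6092
Value (long) = (F − K)·e^(−rT) = (102.6092 − 105.00) × 0.968127 = -2.3146
Value = -£2.31

-£2.31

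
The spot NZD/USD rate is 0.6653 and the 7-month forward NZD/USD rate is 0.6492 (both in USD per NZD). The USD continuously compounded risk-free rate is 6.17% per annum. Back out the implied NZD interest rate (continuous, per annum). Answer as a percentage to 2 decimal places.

10.37%

F = S·e^((r_USD − r_NZD)T) ⇒ r_NZD = r_USD − ln(F/S)/T
ln(0.6492/0.6653) = -0.024497; /(7/12) = -0.041995
r_NZD = 0.0617 + 0.041995 = 0.103695
r_NZD = 10.37%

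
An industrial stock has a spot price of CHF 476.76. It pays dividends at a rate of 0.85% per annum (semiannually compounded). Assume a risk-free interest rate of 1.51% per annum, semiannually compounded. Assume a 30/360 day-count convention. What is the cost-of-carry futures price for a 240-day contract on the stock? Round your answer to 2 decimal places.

F = S · (1+r/2)^(2T) / (1+q/2)^(2T)
= 476.76 × 1.010079 / 1.005671 = 476.76 × 1.004383
F = CHF 478.85

CHF 478.85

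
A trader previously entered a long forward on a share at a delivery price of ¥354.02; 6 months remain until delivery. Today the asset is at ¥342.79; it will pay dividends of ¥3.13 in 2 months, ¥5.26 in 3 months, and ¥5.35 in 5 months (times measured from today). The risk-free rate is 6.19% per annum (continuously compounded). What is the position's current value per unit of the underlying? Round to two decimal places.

PV(remaining dividends) I = 3.13·e^(−0.0619·2/12) + 5.26·e^(−0.0619·3/12) + 5.35·e^(−0.0619·5/12) = 13.4909
Current forward F = (S − I)·e^(rT) = (342.79 − 13.4909)·e^(0.0619·6/12) = 329.2991 × 1.031434 = 339.6503
Value (long) = (F − K)·e^(−rT) = (339.6503 − 354.02) × 0.969524 = -13.9318
Value = -¥13.93

-¥13.93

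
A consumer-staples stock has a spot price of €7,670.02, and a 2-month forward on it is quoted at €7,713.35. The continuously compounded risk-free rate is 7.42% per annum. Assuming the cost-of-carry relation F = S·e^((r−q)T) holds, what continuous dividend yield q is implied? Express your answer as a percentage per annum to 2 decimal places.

4.04%

From F = S·e^((r−q)T): (r − q) = ln(F/S)/T
ln(7713.35/7670.02) = ln(1.005649) = 0.005633
(r − q) = 0.005633 / (2/12) = 0.033798
q = r − ln(F/S)/T = 0.0742 − 0.033798 = 0.040402
q = 4.04%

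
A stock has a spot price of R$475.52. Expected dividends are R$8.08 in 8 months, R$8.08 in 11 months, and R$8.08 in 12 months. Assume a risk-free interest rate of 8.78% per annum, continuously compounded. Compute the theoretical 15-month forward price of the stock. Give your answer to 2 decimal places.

PV(dividends) I = 8.08·e^(−0.0878·8/12) + 8.08·e^(−0.0878·11/12) + 8.08·e^(−0.0878·12/12)
I = 7.6206 + 7.4552 + 7.4008 = 22.4766
F = (S − I)·e^(rT) = (475.52 − 22.4766) · e^(0.0878·15/12)
= 453.0434 · e^0.109750 = 453.0434 × 1.115999 = R$505.60

R$505.60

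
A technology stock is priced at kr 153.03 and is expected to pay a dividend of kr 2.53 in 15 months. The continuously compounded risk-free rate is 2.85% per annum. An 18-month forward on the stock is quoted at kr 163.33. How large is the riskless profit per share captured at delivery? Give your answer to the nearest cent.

PV(dividends) I = 2.53·e^(−0.0285·15/12) = 2.4415
Fair forward F* = (S − I)·e^(rT) = (153.03 − 2.4415)·e^0.042750 = 150.5885 × 1.043677 = 157.1658
Market kr 163.33 > fair 157.1658: forward overpriced → cash-and-carry (borrow at r, buy the stock and collect the dividends, short the forward).
Profit at T = |F_mkt − F*| = |163.33 − 157.1658| = kr 6.16 per share

kr 6.16 per share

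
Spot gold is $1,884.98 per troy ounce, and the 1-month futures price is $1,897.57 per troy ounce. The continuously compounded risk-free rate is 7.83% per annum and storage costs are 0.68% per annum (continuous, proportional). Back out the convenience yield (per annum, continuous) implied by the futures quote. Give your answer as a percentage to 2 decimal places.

F = S·e^((r+u−y)T) ⇒ (r+u−y) = ln(F/S)/T
ln(1897.57/1884.98) = 0.006657; /T ⇒ 0.079884
y = r + u − ln(F/S)/T = 0.0783 + 0.0068 − 0.079884 = 0.005216
y = 0.52%

0.52%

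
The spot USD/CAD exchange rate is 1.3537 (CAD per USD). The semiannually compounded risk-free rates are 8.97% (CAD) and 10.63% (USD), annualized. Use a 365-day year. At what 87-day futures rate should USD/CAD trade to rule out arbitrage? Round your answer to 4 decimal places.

1.3486

By covered interest parity, F = S · (1+r_CAD/2)^(2T) / (1+r_USD/2)^(2T)
= 1.3537 × 1.021135 / 1.024994 = 1.3537 × 0.996235
F = 1.3486 CAD per USD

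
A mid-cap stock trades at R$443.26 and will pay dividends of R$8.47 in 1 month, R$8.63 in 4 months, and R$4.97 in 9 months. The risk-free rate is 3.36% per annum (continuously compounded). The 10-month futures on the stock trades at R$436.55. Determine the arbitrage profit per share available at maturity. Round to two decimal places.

R$3.15 per share

PV(dividends) I = 8.47·e^(−0.0336·1/12) + 8.63·e^(−0.0336·4/12) + 4.97·e^(−0.0336·9/12) = 21.8265
Fair futures F* = (S − I)·e^(rT) = (443.26 − 21.8265)·e^0.028000 = 421.4335 × 1.028396 = 433.4005
Market R$436.55 > fair 433.4005: forward overpriced → cash-and-carry (borrow at r, buy the stock and collect the dividends, short the forward).
Profit at T = |F_mkt − F*| = |436.55 − 433.4005| = R$3.15 per share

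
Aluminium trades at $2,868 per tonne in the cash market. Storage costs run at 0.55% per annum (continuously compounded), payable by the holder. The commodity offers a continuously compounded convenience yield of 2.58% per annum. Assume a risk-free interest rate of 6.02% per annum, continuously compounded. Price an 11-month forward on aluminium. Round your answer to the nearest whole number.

$2,975 per tonne

Net carry = r + u − y = 0.0602 + 0.0055 − 0.0258 = 0.0399
F = S·e^((r+u−y)T) = 2868 · e^(0.0399 × 11/12) = 2868 · e^0.036575
= 2868 × 1.037252 = $2,975 per tonne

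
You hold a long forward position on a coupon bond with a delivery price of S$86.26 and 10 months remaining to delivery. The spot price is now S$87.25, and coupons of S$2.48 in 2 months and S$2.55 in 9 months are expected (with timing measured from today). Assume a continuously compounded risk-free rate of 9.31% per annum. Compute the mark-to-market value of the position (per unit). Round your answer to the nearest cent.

PV(remaining coupons) I = 2.48·e^(−0.0931·2/12) + 2.55·e^(−0.0931·9/12) = 4.8198
Current forward F = (S − I)·e^(rT) = (87.25 − 4.8198)·e^(0.0931·10/12) = 82.4302 × 1.080672 = 89.0800
Value (long) = (F − K)·e^(−rT) = (89.0800 − 86.26) × 0.925350 = 2.6095
Value = S$2.61

S$2.61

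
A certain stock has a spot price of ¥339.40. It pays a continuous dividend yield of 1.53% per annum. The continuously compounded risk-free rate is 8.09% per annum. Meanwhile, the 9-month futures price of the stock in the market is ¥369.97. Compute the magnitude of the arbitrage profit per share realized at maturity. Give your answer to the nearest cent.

¥13.45 per share

Fair futures: F* = S·e^(carry·T), with carry = (r − q) = 0.0809 − 0.0153 = 0.0656
F* = 339.40 · e^(0.0656 × 9/12) = 339.40 · e^0.049200 = 339.40 × 1.050430 = ¥356.5159
Market ¥369.97 > fair ¥356.5159: forward overpriced → cash-and-carry (buy spot, short the forward).
At maturity, profit = |F_mkt − F*| = |369.97 − 356.5159| = ¥13.45 per share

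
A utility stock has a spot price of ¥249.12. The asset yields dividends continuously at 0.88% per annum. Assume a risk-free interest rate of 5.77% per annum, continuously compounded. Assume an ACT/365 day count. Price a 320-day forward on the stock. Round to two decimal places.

F = S·e^((r − q)T) = 249.12 · e^((0.0577 − 0.0088) × 320/365)
= 249.12 · e^0.042871 = 249.12 × 1.043803
F = ¥260.03

¥260.03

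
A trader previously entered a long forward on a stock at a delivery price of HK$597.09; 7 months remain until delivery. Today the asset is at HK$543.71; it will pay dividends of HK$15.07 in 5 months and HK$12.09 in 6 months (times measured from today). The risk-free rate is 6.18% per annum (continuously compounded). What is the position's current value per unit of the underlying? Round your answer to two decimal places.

PV(remaining dividends) I = 15.07·e^(−0.0618·5/12) + 12.09·e^(−0.0618·6/12) = 26.4090
Current forward F = (S − I)·e^(rT) = (543.71 − 26.4090)·e^(0.0618·7/12) = 517.3010 × 1.036708 = 536.2901
Value (long) = (F − K)·e^(−rT) = (536.2901 − 597.09) × 0.964592 = -58.6471
Value = -HK$58.65

-HK$58.65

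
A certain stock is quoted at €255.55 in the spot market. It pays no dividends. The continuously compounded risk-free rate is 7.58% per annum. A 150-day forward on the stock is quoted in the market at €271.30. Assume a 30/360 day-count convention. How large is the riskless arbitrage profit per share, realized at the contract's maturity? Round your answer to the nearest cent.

€7.55 per share

Fair forward: F* = S·e^(carry·T), with carry = r = 0.0758
F* = 255.55 · e^(0.0758 × 150/360) = 255.55 · e^0.031583 = 255.55 × 1.032087 = €263.7498
Market €271.30 > fair €263.7498: forward overpriced → cash-and-carry (buy spot, short the forward).
At maturity, profit = |F_mkt − F*| = |271.30 − 263.7498| = €7.55 per share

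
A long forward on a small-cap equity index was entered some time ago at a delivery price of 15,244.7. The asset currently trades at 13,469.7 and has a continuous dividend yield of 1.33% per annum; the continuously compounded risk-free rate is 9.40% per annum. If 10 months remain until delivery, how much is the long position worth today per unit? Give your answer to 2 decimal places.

Current fair forward for the remaining 10 months: F = S·e^((r − q)·T), (r − q) = 0.0940 − 0.0133 = 0.0807
F = 13469.7 · e^(0.0807 × 10/12) = 13469.7 × 1.06956284 = 14406.6906
Value of long forward = (F − K)·e^(−rT) = (14406.6906 − 15244.7) · e^(−0.0940·10/12)
= -838.0094 × 0.92465616 = -774.87

-774.87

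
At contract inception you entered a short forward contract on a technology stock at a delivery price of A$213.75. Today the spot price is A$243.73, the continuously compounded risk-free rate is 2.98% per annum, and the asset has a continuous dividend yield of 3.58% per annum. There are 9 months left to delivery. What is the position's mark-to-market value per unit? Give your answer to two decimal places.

Current fair forward for the remaining 9 months: F = S·e^((r − q)·T), (r − q) = 0.0298 − 0.0358 = -0.0060
F = 243.73 · e^(-0.0060 × 9/12) = 243.73 × 0.995510 = 242.6357
Value of long forward = (F − K)·e^(−rT) = (242.6357 − 213.75) · e^(−0.0298·9/12)
= 28.8857 × 0.977898 = 28.25
Short position value = −(long value) = -A$28.25

-A$28.25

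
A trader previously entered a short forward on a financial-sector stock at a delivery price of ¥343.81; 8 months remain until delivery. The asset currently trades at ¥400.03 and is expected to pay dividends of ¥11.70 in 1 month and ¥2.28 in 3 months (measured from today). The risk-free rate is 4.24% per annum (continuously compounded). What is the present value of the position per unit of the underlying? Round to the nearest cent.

-¥51.89

PV(remaining dividends) I = 11.70·e^(−0.0424·1/12) + 2.28·e^(−0.0424·3/12) = 13.9147
Current forward F = (S − I)·e^(rT) = (400.03 − 13.9147)·e^(0.0424·8/12) = 386.1153 × 1.028670 = 397.1852
Value (long) = (F − K)·e^(−rT) = (397.1852 − 343.81) × 0.972129 = 51.8876
Short position value = −(long value) = -¥51.89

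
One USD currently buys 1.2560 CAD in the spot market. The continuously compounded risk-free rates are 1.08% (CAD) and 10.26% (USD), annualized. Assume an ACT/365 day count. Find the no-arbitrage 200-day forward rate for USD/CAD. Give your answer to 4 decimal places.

1.1944

F = S·e^((r_CAD − r_USD)T) = 1.2560 · e^((0.0108 − 0.1026) × 200/365)
= 1.2560 · e^-0.050301 = 1.2560 × 0.950943
F = 1.1944 CAD per USD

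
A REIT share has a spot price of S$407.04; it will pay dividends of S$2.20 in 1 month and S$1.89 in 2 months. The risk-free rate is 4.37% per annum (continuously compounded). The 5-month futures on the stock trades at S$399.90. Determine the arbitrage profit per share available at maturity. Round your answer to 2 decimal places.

S$10.48 per share

PV(dividends) I = 2.20·e^(−0.0437·1/12) + 1.89·e^(−0.0437·2/12) = 4.0683
Fair futures F* = (S − I)·e^(rT) = (407.04 − 4.0683)·e^0.018208 = 402.9717 × 1.018375 = 410.3763
Market S$399.90 < fair 410.3763: forward underpriced → reverse cash-and-carry (short the stock, invest proceeds at r, pay the dividends, go long the forward).
Profit at T = |F_mkt − F*| = |399.90 − 410.3763| = S$10.48 per share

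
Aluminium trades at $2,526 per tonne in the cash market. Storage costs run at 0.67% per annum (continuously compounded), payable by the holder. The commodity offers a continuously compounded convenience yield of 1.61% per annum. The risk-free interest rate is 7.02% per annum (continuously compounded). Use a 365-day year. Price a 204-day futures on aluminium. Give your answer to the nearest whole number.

Net carry = r + u − y = 0.0702 + 0.0067 − 0.0161 = 0.0608
F = S·e^((r+u−y)T) = 2526 · e^(0.0608 × 204/365) = 2526 · e^0.033981
= 2526 × 1.034565 = $2,613 per tonne

$2,613 per tonne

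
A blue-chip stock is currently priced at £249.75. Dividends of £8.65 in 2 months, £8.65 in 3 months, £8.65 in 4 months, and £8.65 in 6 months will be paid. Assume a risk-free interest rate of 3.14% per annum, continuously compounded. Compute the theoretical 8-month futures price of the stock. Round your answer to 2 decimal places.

PV(dividends) I = 8.65·e^(−0.0314·2/12) + 8.65·e^(−0.0314·3/12) + 8.65·e^(−0.0314·4/12) + 8.65·e^(−0.0314·6/12)
I = 8.6048 + 8.5824 + 8.5599 + 8.5153 = 34.2624
F = (S − I)·e^(rT) = (249.75 − 34.2624) · e^(0.0314·8/12)
= 215.4876 · e^0.020933 = 215.4876 × 1.021154 = £220.05

£220.05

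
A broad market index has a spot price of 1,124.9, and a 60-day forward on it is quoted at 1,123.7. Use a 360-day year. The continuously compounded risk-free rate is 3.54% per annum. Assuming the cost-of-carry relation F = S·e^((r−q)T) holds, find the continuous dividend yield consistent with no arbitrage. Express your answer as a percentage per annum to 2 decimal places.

4.18%

From F = S·e^((r−q)T): (r − q) = ln(F/S)/T
ln(1123.7/1124.9) = ln(0.998933) = -0.001068
(r − q) = -0.001068 / (60/360) = -0.006408
q = r − ln(F/S)/T = 0.0354 + 0.006408 = 0.041808
q = 4.18%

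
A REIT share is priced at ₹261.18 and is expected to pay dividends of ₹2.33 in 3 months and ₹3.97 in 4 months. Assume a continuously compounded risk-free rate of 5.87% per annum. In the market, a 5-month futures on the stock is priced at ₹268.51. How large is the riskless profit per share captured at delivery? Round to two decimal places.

PV(dividends) I = 2.33·e^(−0.0587·3/12) + 3.97·e^(−0.0587·4/12) = 6.1891
Fair futures F* = (S − I)·e^(rT) = (261.18 − 6.1891)·e^0.024458 = 254.9909 × 1.024760 = 261.3045
Market ₹268.51 > fair 261.3045: forward overpriced → cash-and-carry (borrow at r, buy the stock and collect the dividends, short the forward).
Profit at T = |F_mkt − F*| = |268.51 − 261.3045| = ₹7.21 per share

₹7.21 per share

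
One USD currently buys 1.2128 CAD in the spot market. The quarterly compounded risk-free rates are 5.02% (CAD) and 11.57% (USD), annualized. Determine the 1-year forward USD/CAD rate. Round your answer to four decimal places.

1.1374

By covered interest parity, F = S · (1+r_CAD/4)^(4T) / (1+r_USD/4)^(4T)
= 1.2128 × 1.051153 / 1.120817 = 1.2128 × 0.937845
F = 1.1374 CAD per USD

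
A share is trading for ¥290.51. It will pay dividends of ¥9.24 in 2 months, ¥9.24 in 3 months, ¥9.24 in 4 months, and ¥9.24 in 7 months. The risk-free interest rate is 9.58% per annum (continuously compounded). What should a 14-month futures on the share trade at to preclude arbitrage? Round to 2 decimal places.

PV(dividends) I = 9.24·e^(−0.0958·2/12) + 9.24·e^(−0.0958·3/12) + 9.24·e^(−0.0958·4/12) + 9.24·e^(−0.0958·7/12)
I = 9.0936 + 9.0213 + 8.9496 + 8.7378 = 35.8023
F = (S − I)·e^(rT) = (290.51 − 35.8023) · e^(0.0958·14/12)
= 254.7077 · e^0.111767 = 254.7077 × 1.118252 = ¥284.83

¥284.83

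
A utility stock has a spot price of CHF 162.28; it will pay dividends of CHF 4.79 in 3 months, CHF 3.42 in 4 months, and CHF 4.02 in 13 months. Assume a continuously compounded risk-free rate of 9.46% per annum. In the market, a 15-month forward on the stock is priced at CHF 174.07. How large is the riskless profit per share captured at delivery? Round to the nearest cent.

CHF 4.50 per share

PV(dividends) I = 4.79·e^(−0.0946·3/12) + 3.42·e^(−0.0946·4/12) + 4.02·e^(−0.0946·13/12) = 11.6203
Fair forward F* = (S − I)·e^(rT) = (162.28 − 11.6203)·e^0.118250 = 150.6597 × 1.125525 = 169.5713
Market CHF 174.07 > fair 169.5713: forward overpriced → cash-and-carry (borrow at r, buy the stock and collect the dividends, short the forward).
Profit at T = |F_mkt − F*| = |174.07 − 169.5713| = CHF 4.50 per share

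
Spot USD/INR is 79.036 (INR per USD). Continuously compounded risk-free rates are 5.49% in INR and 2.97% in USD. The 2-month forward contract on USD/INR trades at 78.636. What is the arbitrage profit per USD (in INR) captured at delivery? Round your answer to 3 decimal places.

0.733 per USD (in INR)

Fair forward: F* = S·e^(carry·T), with carry = (r_INR − r_USD) = 0.0549 − 0.0297 = 0.0252
F* = 79.036 · e^(0.0252 × 2/12) = 79.036 · e^0.004200 = 79.036 × 1.004209 = 79.3687
Market 78.636 < fair 79.3687: forward underpriced → reverse cash-and-carry (short spot, go long the forward).
At maturity, profit = |F_mkt − F*| = |78.636 − 79.3687| = 0.733 per USD (in INR)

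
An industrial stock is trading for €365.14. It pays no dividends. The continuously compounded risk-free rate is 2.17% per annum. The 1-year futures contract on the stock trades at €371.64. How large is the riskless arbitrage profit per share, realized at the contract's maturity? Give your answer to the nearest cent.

Fair futures: F* = S·e^(carry·T), with carry = r = 0.0217
F* = 365.14 · e^(0.0217 × 1) = 365.14 · e^0.021700 = 365.14 × 1.021937 = €373.1501
Market €371.64 < fair €373.1501: forward underpriced → reverse cash-and-carry (short spot, go long the forward).
At maturity, profit = |F_mkt − F*| = |371.64 − 373.1501| = €1.51 per share

€1.51 per share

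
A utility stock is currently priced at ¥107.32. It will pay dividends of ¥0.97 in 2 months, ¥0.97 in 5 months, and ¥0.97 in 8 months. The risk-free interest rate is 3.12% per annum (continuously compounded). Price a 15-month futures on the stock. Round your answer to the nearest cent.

¥108.60

PV(dividends) I = 0.97·e^(−0.0312·2/12) + 0.97·e^(−0.0312·5/12) + 0.97·e^(−0.0312·8/12)
I = 0.9650 + 0.9575 + 0.9500 = 2.8725
F = (S − I)·e^(rT) = (107.32 − 2.8725) · e^(0.0312·15/12)
= 104.4475 · e^0.039000 = 104.4475 × 1.039770 = ¥108.60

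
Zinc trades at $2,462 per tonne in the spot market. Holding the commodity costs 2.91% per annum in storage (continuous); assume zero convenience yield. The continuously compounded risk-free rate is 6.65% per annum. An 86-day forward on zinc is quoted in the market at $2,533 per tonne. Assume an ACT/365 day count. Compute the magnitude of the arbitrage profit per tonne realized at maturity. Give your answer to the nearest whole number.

Fair forward: F* = S·e^(carry·T), with carry = (r + u) = 0.0665 + 0.0291 = 0.0956
F* = 2462 · e^(0.0956 × 86/365) = 2462 · e^0.022525 = 2462 × 1.022781 = $2518.0868
Market $2533 > fair $2518.0868: forward overpriced → cash-and-carry (buy spot, short the forward).
At maturity, profit = |F_mkt − F*| = |2533 − 2518.0868| = $15 per tonne

$15 per tonne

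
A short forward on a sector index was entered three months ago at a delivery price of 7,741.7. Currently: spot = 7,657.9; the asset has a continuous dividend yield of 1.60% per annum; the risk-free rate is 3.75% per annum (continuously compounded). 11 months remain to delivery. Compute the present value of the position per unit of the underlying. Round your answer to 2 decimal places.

Current fair forward for the remaining 11 months: F = S·e^((r − q)·T), (r − q) = 0.0375 − 0.0160 = 0.0215
F = 7657.9 · e^(0.0215 × 11/12) = 7657.9 × 1.01990382 = 7810.3215
Value of long forward = (F − K)·e^(−rT) = (7810.3215 − 7741.7) · e^(−0.0375·11/12)
= 68.6215 × 0.96620911 = 66.30
Short position value = −(long value) = -66.30

-66.30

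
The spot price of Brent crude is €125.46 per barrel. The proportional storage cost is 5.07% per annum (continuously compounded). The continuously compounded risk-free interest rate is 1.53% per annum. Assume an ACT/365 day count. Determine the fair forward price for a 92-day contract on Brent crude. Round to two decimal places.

€127.56 per barrel

Net carry = r + u − y = 0.0153 + 0.0507 − 0.0000 = 0.0660
F = S·e^((r+u−y)T) = 125.46 · e^(0.0660 × 92/365) = 125.46 · e^0.016636
= 125.46 × 1.016775 = €127.56 per barrel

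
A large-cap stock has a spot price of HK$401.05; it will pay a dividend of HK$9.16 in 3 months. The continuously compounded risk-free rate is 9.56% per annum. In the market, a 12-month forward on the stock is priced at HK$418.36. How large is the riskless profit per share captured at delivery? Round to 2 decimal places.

HK$13.08 per share

PV(dividends) I = 9.16·e^(−0.0956·3/12) = 8.9437
Fair forward F* = (S − I)·e^(rT) = (401.05 − 8.9437)·e^0.095600 = 392.1063 × 1.100319 = 431.4420
Market HK$418.36 < fair 431.4420: forward underpriced → reverse cash-and-carry (short the stock, invest proceeds at r, pay the dividends, go long the forward).
Profit at T = |F_mkt − F*| = |418.36 − 431.4420| = HK$13.08 per share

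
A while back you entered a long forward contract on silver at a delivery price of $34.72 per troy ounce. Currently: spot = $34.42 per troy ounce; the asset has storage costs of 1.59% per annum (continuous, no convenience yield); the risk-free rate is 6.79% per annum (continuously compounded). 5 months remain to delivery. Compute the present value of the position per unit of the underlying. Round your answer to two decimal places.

Current fair forward for the remaining 5 months: F = S·e^((r + u)·T), (r + u) = 0.0679 + 0.0159 = 0.0838
F = 34.42 · e^(0.0838 × 5/12) = 34.42 × 1.035533 = 35.6430
Value of long forward = (F − K)·e^(−rT) = (35.6430 − 34.72) · e^(−0.0679·5/12)
= 0.9230 × 0.972105 = 0.90

$0.90 per troy ounce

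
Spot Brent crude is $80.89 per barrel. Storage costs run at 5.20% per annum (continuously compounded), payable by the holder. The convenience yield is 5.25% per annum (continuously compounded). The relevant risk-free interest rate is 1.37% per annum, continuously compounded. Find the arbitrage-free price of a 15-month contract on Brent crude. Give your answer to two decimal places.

Net carry = r + u − y = 0.0137 + 0.0520 − 0.0525 = 0.0132
F = S·e^((r+u−y)T) = 80.89 · e^(0.0132 × 15/12) = 80.89 · e^0.016500
= 80.89 × 1.016637 = $82.24 per barrel

$82.24 per barrel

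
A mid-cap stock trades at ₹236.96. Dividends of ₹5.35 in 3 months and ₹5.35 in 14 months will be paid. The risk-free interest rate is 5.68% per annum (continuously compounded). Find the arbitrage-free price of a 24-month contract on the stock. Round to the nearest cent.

PV(dividends) I = 5.35·e^(−0.0568·3/12) + 5.35·e^(−0.0568·14/12)
I = 5.2746 + 5.0070 = 10.2816
F = (S − I)·e^(rT) = (236.96 − 10.2816) · e^(0.0568·24/12)
= 226.6784 · e^0.113600 = 226.6784 × 1.120304 = ₹253.95

₹253.95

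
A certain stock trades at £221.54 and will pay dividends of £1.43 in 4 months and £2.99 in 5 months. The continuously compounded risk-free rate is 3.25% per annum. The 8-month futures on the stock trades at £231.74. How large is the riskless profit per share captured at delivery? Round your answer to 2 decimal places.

PV(dividends) I = 1.43·e^(−0.0325·4/12) + 2.99·e^(−0.0325·5/12) = 4.3644
Fair futures F* = (S − I)·e^(rT) = (221.54 − 4.3644)·e^0.021667 = 217.1756 × 1.021903 = 221.9324
Market £231.74 > fair 221.9324: forward overpriced → cash-and-carry (borrow at r, buy the stock and collect the dividends, short the forward).
Profit at T = |F_mkt − F*| = |231.74 − 221.9324| = £9.81 per share

£9.81 per share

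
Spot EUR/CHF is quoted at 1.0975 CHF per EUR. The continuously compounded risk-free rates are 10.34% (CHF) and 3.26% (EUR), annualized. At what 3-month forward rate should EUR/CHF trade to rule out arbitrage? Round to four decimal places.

1.1171

F = S·e^((r_CHF − r_EUR)T) = 1.0975 · e^((0.1034 − 0.0326) × 3/12)
= 1.0975 · e^0.017700 = 1.0975 × 1.017858
F = 1.1171 CHF per EUR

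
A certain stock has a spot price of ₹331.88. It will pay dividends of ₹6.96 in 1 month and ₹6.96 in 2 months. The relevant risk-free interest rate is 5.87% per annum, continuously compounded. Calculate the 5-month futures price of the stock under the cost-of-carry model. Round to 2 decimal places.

₹325.94

PV(dividends) I = 6.96·e^(−0.0587·1/12) + 6.96·e^(−0.0587·2/12)
I = 6.9260 + 6.8922 = 13.8182
F = (S − I)·e^(rT) = (331.88 − 13.8182) · e^(0.0587·5/12)
= 318.0618 · e^0.024458 = 318.0618 × 1.024760 = ₹325.94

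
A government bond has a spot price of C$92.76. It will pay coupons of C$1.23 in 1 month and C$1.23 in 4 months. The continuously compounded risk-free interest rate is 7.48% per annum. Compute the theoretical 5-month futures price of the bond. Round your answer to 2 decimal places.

PV(coupons) I = 1.23·e^(−0.0748·1/12) + 1.23·e^(−0.0748·4/12)
I = 1.2224 + 1.1997 = 2.4221
F = (S − I)·e^(rT) = (92.76 − 2.4221) · e^(0.0748·5/12)
= 90.3379 · e^0.031167 = 90.3379 × 1.031658 = C$93.20

C$93.20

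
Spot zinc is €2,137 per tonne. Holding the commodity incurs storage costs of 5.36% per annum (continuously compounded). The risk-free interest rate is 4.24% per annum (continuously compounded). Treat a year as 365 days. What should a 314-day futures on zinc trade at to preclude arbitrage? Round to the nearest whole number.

€2,321 per tonne

Net carry = r + u − y = 0.0424 + 0.0536 − 0.0000 = 0.0960
F = S·e^((r+u−y)T) = 2137 · e^(0.0960 × 314/365) = 2137 · e^0.082586
= 2137 × 1.086092 = €2,321 per tonne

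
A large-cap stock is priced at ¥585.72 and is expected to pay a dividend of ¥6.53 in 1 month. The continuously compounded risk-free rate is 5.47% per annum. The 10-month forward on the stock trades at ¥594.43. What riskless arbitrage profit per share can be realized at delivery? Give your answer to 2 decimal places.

PV(dividends) I = 6.53·e^(−0.0547·1/12) = 6.5003
Fair forward F* = (S − I)·e^(rT) = (585.72 − 6.5003)·e^0.045583 = 579.2197 × 1.046638 = 606.2333
Market ¥594.43 < fair 606.2333: forward underpriced → reverse cash-and-carry (short the stock, invest proceeds at r, pay the dividends, go long the forward).
Profit at T = |F_mkt − F*| = |594.43 − 606.2333| = ¥11.80 per share

¥11.80 per share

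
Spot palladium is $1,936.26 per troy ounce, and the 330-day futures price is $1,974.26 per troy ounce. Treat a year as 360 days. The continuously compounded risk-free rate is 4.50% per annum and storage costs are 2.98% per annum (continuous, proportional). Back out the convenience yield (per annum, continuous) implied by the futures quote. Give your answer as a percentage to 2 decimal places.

5.36%

F = S·e^((r+u−y)T) ⇒ (r+u−y) = ln(F/S)/T
ln(1974.26/1936.26) = 0.019435; /T ⇒ 0.021202
y = r + u − ln(F/S)/T = 0.0450 + 0.0298 − 0.021202 = 0.053598
y = 5.36%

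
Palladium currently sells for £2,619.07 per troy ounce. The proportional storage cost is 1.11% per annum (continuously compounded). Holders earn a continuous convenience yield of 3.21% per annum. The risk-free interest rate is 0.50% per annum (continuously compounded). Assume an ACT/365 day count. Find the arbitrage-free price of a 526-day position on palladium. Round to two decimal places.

Net carry = r + u − y = 0.0050 + 0.0111 − 0.0321 = -0.0160
F = S·e^((r+u−y)T) = 2619.07 · e^(-0.0160 × 526/365) = 2619.07 · e^-0.02305753
= 2619.07 × 0.97720626 = £2,559.37 per troy ounce

£2,559.37 per troy ounce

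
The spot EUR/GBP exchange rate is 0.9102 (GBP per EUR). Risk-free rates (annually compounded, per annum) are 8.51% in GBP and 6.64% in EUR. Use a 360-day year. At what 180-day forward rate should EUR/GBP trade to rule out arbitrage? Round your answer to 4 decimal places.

0.9181

By covered interest parity, F = S · (1+r_GBP)^T / (1+r_EUR)^T
= 0.9102 × 1.041681 / 1.032666 = 0.9102 × 1.008730
F = 0.9181 GBP per EUR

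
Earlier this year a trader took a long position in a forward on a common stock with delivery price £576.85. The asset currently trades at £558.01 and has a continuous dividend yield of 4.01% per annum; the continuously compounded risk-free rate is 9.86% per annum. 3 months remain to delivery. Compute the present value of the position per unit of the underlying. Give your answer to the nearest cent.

Current fair forward for the remaining 3 months: F = S·e^((r − q)·T), (r − q) = 0.0986 − 0.0401 = 0.0585
F = 558.01 · e^(0.0585 × 3/12) = 558.01 × 1.014732 = 566.2306
Value of long forward = (F − K)·e^(−rT) = (566.2306 − 576.85) · e^(−0.0986·3/12)
= -10.6194 × 0.975651 = -10.36

-£10.36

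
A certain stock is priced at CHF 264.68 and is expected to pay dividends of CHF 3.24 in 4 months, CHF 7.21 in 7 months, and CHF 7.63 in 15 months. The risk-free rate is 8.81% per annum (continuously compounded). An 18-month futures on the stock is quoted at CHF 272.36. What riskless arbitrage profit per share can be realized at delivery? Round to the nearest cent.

CHF 10.51 per share

PV(dividends) I = 3.24·e^(−0.0881·4/12) + 7.21·e^(−0.0881·7/12) + 7.63·e^(−0.0881·15/12) = 16.8294
Fair futures F* = (S − I)·e^(rT) = (264.68 − 16.8294)·e^0.132150 = 247.8506 × 1.141279 = 282.8667
Market CHF 272.36 < fair 282.8667: forward underpriced → reverse cash-and-carry (short the stock, invest proceeds at r, pay the dividends, go long the forward).
Profit at T = |F_mkt − F*| = |272.36 − 282.8667| = CHF 10.51 per share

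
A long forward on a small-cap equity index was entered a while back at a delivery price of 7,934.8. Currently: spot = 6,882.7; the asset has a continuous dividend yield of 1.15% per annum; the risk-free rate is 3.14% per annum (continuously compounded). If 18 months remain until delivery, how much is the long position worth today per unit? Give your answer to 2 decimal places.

-804.74

Current fair forward for the remaining 18 months: F = S·e^((r − q)·T), (r − q) = 0.0314 − 0.0115 = 0.0199
F = 6882.7 · e^(0.0199 × 18/12) = 6882.7 × 1.03029998 = 7091.2457
Value of long forward = (F − K)·e^(−rT) = (7091.2457 − 7934.8) · e^(−0.0314·18/12)
= -843.5543 × 0.95399199 = -804.74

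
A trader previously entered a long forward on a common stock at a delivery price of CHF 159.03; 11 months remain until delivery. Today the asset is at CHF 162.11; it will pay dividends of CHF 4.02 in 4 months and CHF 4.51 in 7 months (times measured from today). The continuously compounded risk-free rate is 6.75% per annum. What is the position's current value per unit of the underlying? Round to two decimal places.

CHF 4.36

PV(remaining dividends) I = 4.02·e^(−0.0675·4/12) + 4.51·e^(−0.0675·7/12) = 8.2664
Current forward F = (S − I)·e^(rT) = (162.11 − 8.2664)·e^(0.0675·11/12) = 153.8436 × 1.063829 = 163.6633
Value (long) = (F − K)·e^(−rT) = (163.6633 − 159.03) × 0.940000 = 4.3553
Value = CHF 4.36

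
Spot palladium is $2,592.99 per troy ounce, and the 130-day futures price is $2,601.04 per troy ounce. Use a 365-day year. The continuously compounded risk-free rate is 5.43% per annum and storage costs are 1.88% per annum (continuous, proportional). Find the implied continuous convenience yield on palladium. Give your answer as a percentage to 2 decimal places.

F = S·e^((r+u−y)T) ⇒ (r+u−y) = ln(F/S)/T
ln(2601.04/2592.99) = 0.003100; /T ⇒ 0.008704
y = r + u − ln(F/S)/T = 0.0543 + 0.0188 − 0.008704 = 0.064396
y = 6.44%

6.44%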